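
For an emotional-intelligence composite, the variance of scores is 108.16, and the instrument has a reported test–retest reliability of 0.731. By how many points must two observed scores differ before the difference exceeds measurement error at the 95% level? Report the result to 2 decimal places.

14.95

σ = 108.16^(1/2) = 10.40000
SEM = 10.40000 · √(1 − 0.73100) = 10.40000 · √0.26900 ≃ 10.40000 · 0.51865 ≃ 5.39398
SE_diff = √2 · SEM ≃ 7.62824
Smallest detectable difference = 1.96·7.62824 ≃ 14.95135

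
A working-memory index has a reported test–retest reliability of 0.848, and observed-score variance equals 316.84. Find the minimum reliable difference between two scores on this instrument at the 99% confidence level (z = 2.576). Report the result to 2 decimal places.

SD = √316.84 = 17.800
The standard error of measurement is 17.800×√(1 − 0.848) ≈ 17.800×0.390 ≈ 6.940.
Standard error of the difference = 6.940·√2 ≈ 9.814
Smallest detectable difference = 2.576×9.814 ≈ 25.281

25.28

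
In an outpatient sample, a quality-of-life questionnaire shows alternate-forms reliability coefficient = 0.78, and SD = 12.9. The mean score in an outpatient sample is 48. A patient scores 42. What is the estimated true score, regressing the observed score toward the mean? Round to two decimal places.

Estimated true score = 0.780*42 + (1 − 0.780)*48 ≈ 43.320

43.32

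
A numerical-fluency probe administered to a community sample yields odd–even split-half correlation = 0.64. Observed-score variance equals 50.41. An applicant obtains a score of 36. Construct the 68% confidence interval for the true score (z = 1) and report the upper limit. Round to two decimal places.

SD = √50.41 = 7.100
Full-length reliability (Spearman-Brown) = 2(0.64)/(1+0.64) ≈ 0.780
SEM = 7.100 · √(1 − 0.780) = 7.100 · √0.220 ≈ 7.100 · 0.469 ≈ 3.327
Half-width = 1·3.327 ≈ 3.327
Upper limit = 36 + 3.327 ≈ 39.327

39.33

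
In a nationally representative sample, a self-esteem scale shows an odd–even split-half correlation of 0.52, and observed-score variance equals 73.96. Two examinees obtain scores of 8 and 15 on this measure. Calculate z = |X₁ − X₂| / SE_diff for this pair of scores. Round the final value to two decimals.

SD = √73.96 = 8.60000
Spearman-Brown: r = 2(0.52) / (1 + 0.52) = 1.04000 / 1.52000 ≈ 0.68421
The standard error of measurement is 8.60000·√(1 − 0.68421) ≈ 8.60000·0.56195 ≈ 4.83278.
SE_diff = SEM · √2 ≈ 4.83278 · 1.41421 ≈ 6.83459
z = 7 / 6.83459 ≈ 1.02420

1.02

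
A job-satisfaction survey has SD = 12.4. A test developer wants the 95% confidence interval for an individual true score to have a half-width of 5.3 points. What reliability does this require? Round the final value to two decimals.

0.95

SEM needed = half-width / z = 5.3/1.96 ≈ 2.704
r = 1 − (2.704/12.4)² ≈ 1 − 0.048 ≈ 0.952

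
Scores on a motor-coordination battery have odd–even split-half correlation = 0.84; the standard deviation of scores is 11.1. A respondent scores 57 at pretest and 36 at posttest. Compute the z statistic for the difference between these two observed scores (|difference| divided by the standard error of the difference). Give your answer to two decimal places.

4.54

Spearman-Brown: r = 2(0.84) / (1 + 0.84) = 1.6800 / 1.8400 ≈ 0.9130
SEM = 11.1000 * √(1 − 0.9130) = 11.1000 * √0.0870 ≈ 11.1000 * 0.2949 ≈ 3.2732
Standard error of the difference = 3.2732·√2 ≈ 4.6290
z = |57 − 36| / 4.6290 = 21 / 4.6290 ≈ 4.5366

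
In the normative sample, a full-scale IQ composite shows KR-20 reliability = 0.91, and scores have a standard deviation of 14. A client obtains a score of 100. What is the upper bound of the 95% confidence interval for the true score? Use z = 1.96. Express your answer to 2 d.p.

108.23

SEM = 14.0000*√(1 − 0.9100) ≃ 4.2000
1.96 * SEM ≃ 8.2320
Upper limit = 100 + 8.2320 ≃ 108.2320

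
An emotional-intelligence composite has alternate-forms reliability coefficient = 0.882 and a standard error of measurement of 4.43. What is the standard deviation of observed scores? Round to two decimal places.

12.90

SD = 4.43 / √(1 − 0.882) ≃ 12.896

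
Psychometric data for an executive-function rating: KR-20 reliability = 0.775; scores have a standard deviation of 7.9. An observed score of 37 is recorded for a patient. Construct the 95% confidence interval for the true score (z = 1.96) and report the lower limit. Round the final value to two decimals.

29.66

SEM = 7.90000 * √(1 − 0.77500) = 7.90000 * √0.22500 ≈ 7.90000 * 0.47434 ≈ 3.74730
1.96 * SEM ≈ 7.34471
Lower bound: 37 − 7.34471 = 29.65529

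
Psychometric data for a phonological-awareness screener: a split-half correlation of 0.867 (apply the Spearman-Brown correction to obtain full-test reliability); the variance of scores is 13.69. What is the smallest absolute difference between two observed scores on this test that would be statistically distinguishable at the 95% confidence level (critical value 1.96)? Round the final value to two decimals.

2.74

σ = 13.69^(1/2) = 3.7000
Full-length reliability (Spearman-Brown) = 2(0.867)/(1+0.867) ≈ 0.9288
SEM = 3.7000·√(1 − 0.9288) ≈ 0.9875
SE_diff = SEM · √2 ≈ 0.9875 · 1.4142 ≈ 1.3966
Minimum reliable difference = 1.96 · SE_diff ≈ 1.96 · 1.3966 ≈ 2.7373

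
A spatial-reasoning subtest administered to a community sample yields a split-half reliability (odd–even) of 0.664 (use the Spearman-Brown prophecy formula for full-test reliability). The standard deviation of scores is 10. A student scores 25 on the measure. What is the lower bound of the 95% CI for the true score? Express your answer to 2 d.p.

Spearman-Brown: r = 2(0.664) / (1 + 0.664) = 1.3280 / 1.6640 ≃ 0.7981
SEM = 10.0000·√(1 − 0.7981) ≃ 4.4936
Half-width = 1.96·4.4936 ≃ 8.8074
Lower limit = 25 − 8.8074 ≃ 16.1926

16.19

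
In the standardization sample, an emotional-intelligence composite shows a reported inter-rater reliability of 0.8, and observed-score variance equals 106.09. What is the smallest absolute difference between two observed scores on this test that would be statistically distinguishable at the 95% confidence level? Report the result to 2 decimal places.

σ = 106.09^(1/2) = 10.300
The standard error of measurement is 10.300*√(1 − 0.800) ≈ 10.300*0.447 ≈ 4.606.
SE_diff = √2 * SEM ≈ 6.514
Minimum reliable difference = 1.96 * SE_diff ≈ 1.96 * 6.514 ≈ 12.768

12.77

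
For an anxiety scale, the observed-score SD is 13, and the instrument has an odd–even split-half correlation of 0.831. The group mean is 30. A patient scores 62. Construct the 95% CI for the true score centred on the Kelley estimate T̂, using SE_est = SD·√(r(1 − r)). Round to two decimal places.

Full-length reliability (Spearman-Brown) = 2(0.831)/(1+0.831) ≈ 0.908
T̂ = 0.908(62) + 0.092(30) ≈ 59.046
SE_est = SD * √(r(1 − r)) = 13.000 * √0.084 ≈ 13.000 * 0.289 ≈ 3.763
95% CI: 59.046 ± 7.375 ≈ (51.671, 66.422)

[51.67, 66.42]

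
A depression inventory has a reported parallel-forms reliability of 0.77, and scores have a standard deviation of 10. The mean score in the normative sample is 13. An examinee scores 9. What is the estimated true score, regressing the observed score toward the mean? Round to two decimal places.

9.92

Estimated true score = 0.770·9 + (1 − 0.770)·13 ≈ 9.920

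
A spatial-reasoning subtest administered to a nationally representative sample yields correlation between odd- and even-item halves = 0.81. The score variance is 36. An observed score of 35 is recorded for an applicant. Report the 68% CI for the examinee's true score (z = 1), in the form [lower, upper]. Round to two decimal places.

[33.06, 36.94]

σ = 36^(1/2) = 6.000
Full-length reliability (Spearman-Brown) = 2(0.81)/(1+0.81) ≈ 0.895
SEM = 6.000·√(1 − 0.895) ≈ 1.944
1 · SEM ≈ 1.944
Interval: (33.056, 36.944)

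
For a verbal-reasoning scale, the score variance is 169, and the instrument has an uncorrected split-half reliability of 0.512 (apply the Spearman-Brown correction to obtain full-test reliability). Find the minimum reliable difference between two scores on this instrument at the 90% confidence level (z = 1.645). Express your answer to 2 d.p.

SD = √169 = 13.0000
r_full = 2·0.512 / (1 + 0.512) ≈ 0.6772
SEM = 13.0000 * √(1 − 0.6772) = 13.0000 * √0.3228 ≈ 13.0000 * 0.5681 ≈ 7.3855
Standard error of the difference = 7.3855·√2 ≈ 10.4446
Minimum reliable difference = 1.645 * SE_diff ≈ 1.645 * 10.4446 ≈ 17.1814

17.18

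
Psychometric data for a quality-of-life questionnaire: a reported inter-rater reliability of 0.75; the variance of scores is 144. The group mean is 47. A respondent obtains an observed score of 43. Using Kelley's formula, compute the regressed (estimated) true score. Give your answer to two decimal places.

T̂ = 0.750(43) + 0.250(47) ≈ 44.000

44.00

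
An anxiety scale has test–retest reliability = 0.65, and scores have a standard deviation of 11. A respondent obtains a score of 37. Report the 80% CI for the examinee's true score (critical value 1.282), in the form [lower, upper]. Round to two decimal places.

[28.66, 45.34]

SEM = 11.0000 · √(1 − 0.6500) = 11.0000 · √0.3500 ≈ 11.0000 · 0.5916 ≈ 6.5077
1.282 · SEM ≈ 8.3429
80% CI: 37 ± 8.3429 = [28.6571, 45.3429]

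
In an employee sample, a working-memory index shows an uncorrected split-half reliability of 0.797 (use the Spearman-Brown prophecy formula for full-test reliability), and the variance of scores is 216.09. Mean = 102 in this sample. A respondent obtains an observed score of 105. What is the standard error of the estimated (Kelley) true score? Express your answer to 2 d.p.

SD = √216.09 ≈ 14.7000
Spearman-Brown: r = 2(0.797) / (1 + 0.797) = 1.5940 / 1.7970 ≈ 0.8870
SE_est = SD × √(r(1 − r)) = 14.7000 × √0.1002 ≈ 14.7000 × 0.3166 ≈ 4.6533

4.65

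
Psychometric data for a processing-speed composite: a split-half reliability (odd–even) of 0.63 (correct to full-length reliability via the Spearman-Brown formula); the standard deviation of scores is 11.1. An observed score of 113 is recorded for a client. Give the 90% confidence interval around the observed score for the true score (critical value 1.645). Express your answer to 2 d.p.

[104.30, 121.70]

Full-length reliability (Spearman-Brown) = 2(0.63)/(1+0.63) ≈ 0.773
The standard error of measurement is 11.100×√(1 − 0.773) ≈ 11.100×0.476 ≈ 5.288.
Half-width = 1.645×5.288 ≈ 8.700
Interval: (104.300, 121.700)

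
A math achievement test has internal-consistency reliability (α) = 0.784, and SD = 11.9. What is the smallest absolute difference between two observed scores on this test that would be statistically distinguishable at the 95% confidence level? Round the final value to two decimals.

15.33

The standard error of measurement is 11.90000×√(1 − 0.78400) ≈ 11.90000×0.46476 ≈ 5.53062.
SE_diff = √2 × SEM ≈ 7.82148
Minimum reliable difference = 1.96 × SE_diff ≈ 1.96 × 7.82148 ≈ 15.33010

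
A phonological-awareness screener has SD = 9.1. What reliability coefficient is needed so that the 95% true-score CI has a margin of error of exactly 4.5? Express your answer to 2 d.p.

0.94

SEM needed = half-width / z = 4.5/1.96 ≈ 2.2959
r = 1 − (SEM / SD)² = 1 − (2.2959 / 9.1)² ≈ 1 − 0.0637 ≈ 0.9363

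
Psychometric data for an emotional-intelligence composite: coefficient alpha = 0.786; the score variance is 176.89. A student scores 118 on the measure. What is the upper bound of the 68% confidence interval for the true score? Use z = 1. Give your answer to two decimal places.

124.15

SD = √176.89 = 13.300
SEM = 13.300 * √(1 − 0.786) = 13.300 * √0.214 ≈ 13.300 * 0.463 ≈ 6.153
Half-width = 1*6.153 ≈ 6.153
Upper limit = 118 + 6.153 ≈ 124.153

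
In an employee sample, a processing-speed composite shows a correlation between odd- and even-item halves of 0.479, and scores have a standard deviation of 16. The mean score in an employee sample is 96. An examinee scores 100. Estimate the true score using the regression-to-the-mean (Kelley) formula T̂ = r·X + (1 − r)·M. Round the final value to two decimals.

r_full = 2·0.479 / (1 + 0.479) ≈ 0.648
T̂ = r·X + (1 − r)·M = 0.648*100 + 0.352*96 ≈ 64.773 + 33.817 ≈ 98.591

98.59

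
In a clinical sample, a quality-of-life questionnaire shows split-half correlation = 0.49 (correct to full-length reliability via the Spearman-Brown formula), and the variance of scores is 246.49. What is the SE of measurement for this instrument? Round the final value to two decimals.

9.19

σ = 246.49^(1/2) = 15.700
Spearman-Brown: r = 2(0.49) / (1 + 0.49) = 0.980 / 1.490 ≈ 0.658
SEM = 15.700 · √(1 − 0.658) = 15.700 · √0.342 ≈ 15.700 · 0.585 ≈ 9.185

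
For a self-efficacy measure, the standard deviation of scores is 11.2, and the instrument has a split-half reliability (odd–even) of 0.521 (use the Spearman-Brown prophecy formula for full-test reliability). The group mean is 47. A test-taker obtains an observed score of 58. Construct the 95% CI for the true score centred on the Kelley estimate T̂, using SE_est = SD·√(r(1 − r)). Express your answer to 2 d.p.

[44.34, 64.73]

r_full = 2·0.521 / (1 + 0.521) ≃ 0.685
Estimated true score = 0.685·58 + (1 − 0.685)·47 ≃ 54.536
SE_est = SD · √(r(1 − r)) = 11.200 · √0.216 ≃ 11.200 · 0.464 ≃ 5.202
95% CI: 54.536 ± 10.196 ≃ (44.339, 64.732)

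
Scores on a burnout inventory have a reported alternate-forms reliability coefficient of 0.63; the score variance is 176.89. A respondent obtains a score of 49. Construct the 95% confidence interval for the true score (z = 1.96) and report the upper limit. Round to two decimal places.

σ = 176.89^(1/2) = 13.3000
SEM = 13.3000 * √(1 − 0.6300) = 13.3000 * √0.3700 ≈ 13.3000 * 0.6083 ≈ 8.0901
Half-width = 1.96*8.0901 ≈ 15.8565
Upper bound: 49 + 15.8565 = 64.8565

64.86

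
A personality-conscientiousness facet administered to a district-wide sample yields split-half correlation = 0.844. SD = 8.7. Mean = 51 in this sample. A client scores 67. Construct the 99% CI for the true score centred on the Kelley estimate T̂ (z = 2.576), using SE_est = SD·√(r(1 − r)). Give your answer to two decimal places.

[59.41, 71.88]

Full-length reliability (Spearman-Brown) = 2(0.844)/(1+0.844) ≈ 0.9154
T̂ = r·X + (1 − r)·M = 0.9154×67 + 0.0846×51 ≈ 61.3319 + 4.3145 ≈ 65.6464
SE_est = 8.7000×√(0.9154×0.0846) ≈ 2.4211
99% CI: 65.6464 ± 6.2367 ≈ (59.4098, 71.8831)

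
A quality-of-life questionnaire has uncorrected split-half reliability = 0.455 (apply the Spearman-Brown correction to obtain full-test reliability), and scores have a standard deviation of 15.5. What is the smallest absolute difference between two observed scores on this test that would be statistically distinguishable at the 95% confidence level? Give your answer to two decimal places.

r_full = 2·0.455 / (1 + 0.455) ≈ 0.62543
SEM = 15.50000 × √(1 − 0.62543) = 15.50000 × √0.37457 ≈ 15.50000 × 0.61202 ≈ 9.48633
Standard error of the difference = 9.48633·√2 ≈ 13.41570
Smallest detectable difference = 1.96×13.41570 ≈ 26.29478

26.29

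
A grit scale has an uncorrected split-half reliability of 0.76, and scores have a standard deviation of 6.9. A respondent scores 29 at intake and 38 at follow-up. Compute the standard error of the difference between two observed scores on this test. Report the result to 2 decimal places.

3.60

r_full = 2·0.76 / (1 + 0.76) ≈ 0.8636
SEM = 6.9000·√(1 − 0.8636) ≈ 2.5480
SE_diff = SEM · √2 ≈ 2.5480 · 1.4142 ≈ 3.6034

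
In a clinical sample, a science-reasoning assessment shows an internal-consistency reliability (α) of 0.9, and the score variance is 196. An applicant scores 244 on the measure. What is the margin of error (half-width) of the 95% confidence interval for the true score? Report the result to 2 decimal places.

SD = √196 = 14.000
SEM = 14.000 × √(1 − 0.900) = 14.000 × √0.100 ≈ 14.000 × 0.316 ≈ 4.427
Half-width = 1.96×4.427 ≈ 8.677

8.68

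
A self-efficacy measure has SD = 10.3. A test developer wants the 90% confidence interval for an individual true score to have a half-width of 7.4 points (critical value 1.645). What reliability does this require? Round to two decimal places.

0.81

SEM needed = half-width / z = 7.4/1.645 ≃ 4.49848
r = 1 − (4.49848/10.3)² ≃ 1 − 0.19075 ≃ 0.80925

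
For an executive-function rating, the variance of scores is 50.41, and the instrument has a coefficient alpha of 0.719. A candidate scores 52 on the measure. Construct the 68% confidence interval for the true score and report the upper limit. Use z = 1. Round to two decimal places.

55.76

SD = √50.41 ≈ 7.100
The standard error of measurement is 7.100×√(1 − 0.719) ≈ 7.100×0.530 ≈ 3.764.
Half-width = 1×3.764 ≈ 3.764
Upper bound: 52 + 3.764 = 55.764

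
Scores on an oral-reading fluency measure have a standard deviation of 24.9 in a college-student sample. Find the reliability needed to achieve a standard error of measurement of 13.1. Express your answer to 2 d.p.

r = 1 − (13.10000/24.9)² ≃ 1 − 0.27679 ≃ 0.72321

0.72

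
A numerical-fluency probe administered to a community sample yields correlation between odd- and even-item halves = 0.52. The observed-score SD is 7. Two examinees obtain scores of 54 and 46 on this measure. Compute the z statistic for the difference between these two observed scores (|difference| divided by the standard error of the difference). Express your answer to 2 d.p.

1.44

Spearman-Brown: r = 2(0.52) / (1 + 0.52) = 1.040 / 1.520 ≈ 0.684
SEM = 7.000 · √(1 − 0.684) = 7.000 · √0.316 ≈ 7.000 · 0.562 ≈ 3.934
SE_diff = SEM · √2 ≈ 3.934 · 1.414 ≈ 5.563
z = 8 / 5.563 ≈ 1.438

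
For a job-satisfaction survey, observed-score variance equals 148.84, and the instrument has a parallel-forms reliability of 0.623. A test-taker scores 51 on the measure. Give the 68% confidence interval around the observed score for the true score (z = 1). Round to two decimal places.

[43.51, 58.49]

SD = √148.84 ≈ 12.200
The standard error of measurement is 12.200×√(1 − 0.623) ≈ 12.200×0.614 ≈ 7.491.
Margin = 1 × 7.491 ≈ 7.491
Interval: (43.509, 58.491)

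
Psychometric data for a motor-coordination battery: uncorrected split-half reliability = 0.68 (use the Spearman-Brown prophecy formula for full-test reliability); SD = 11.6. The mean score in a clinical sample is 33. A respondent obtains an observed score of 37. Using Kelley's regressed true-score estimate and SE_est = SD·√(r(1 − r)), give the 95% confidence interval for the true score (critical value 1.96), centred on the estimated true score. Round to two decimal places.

Full-length reliability (Spearman-Brown) = 2(0.68)/(1+0.68) ≈ 0.810
Estimated true score = 0.810×37 + (1 − 0.810)×33 ≈ 36.238
SE_est = SD × √(r(1 − r)) = 11.600 × √0.154 ≈ 11.600 × 0.393 ≈ 4.555
CI = 36.238 ± 1.96 × 4.555 → [27.310, 45.166]

[27.31, 45.17]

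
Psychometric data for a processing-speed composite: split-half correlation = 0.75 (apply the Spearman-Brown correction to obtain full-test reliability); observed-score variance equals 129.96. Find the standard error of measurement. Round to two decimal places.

4.31

σ = 129.96^(1/2) = 11.400
r_full = 2·0.75 / (1 + 0.75) ≈ 0.857
The standard error of measurement is 11.400×√(1 − 0.857) ≈ 11.400×0.378 ≈ 4.309.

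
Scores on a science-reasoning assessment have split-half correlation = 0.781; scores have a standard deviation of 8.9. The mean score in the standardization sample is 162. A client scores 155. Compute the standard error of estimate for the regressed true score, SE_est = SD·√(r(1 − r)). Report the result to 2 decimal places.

r_full = 2·0.781 / (1 + 0.781) ≈ 0.87704
SE_est = 8.90000*√(0.87704*0.12296) ≈ 2.92273

2.92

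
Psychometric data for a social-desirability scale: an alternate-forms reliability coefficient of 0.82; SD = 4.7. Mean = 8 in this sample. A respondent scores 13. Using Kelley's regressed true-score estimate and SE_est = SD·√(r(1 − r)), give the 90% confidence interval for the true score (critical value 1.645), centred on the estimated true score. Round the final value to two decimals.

T̂ = r·X + (1 − r)·M = 0.820·13 + 0.180·8 = 10.660 + 1.440 ≈ 12.100
SE_est = 4.700·√[r(1 − r)] ≈ 1.806
90% CI: 12.100 ± 2.970 ≈ (9.130, 15.070)

[9.13, 15.07]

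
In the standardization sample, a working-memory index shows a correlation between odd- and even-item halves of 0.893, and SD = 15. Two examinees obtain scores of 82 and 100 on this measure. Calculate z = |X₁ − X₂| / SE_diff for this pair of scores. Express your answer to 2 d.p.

Spearman-Brown: r = 2(0.893) / (1 + 0.893) = 1.78600 / 1.89300 ≃ 0.94348
The standard error of measurement is 15.00000×√(1 − 0.94348) ≃ 15.00000×0.23775 ≃ 3.56622.
SE_diff = SEM × √2 ≃ 3.56622 × 1.41421 ≃ 5.04339
z = |82 − 100| / 5.04339 = 18 / 5.04339 ≃ 3.56903

3.57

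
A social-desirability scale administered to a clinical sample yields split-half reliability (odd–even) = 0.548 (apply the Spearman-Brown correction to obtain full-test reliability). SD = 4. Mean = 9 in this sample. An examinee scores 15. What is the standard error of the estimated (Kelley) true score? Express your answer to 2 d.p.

Spearman-Brown: r = 2(0.548) / (1 + 0.548) = 1.09600 / 1.54800 ≈ 0.70801
SE_est = SD · √(r(1 − r)) = 4.00000 · √0.20673 ≈ 4.00000 · 0.45468 ≈ 1.81871

1.82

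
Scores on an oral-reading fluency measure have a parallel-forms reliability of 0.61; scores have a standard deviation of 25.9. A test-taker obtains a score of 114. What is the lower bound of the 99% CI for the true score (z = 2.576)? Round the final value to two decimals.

SEM = 25.9000 × √(1 − 0.6100) = 25.9000 × √0.3900 ≃ 25.9000 × 0.6245 ≃ 16.1745
Half-width = 2.576×16.1745 ≃ 41.6656
Lower limit = 114 − 41.6656 ≃ 72.3344

72.33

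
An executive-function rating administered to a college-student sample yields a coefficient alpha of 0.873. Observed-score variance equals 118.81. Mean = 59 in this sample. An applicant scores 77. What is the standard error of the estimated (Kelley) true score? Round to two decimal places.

3.63

SD = √118.81 = 10.90000
SE_est = 10.90000·√(0.87300·0.12700) ≈ 3.62941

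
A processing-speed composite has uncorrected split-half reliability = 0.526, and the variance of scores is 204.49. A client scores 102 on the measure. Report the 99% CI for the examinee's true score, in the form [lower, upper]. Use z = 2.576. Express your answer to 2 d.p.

SD = √204.49 = 14.3000
r_full = 2·0.526 / (1 + 0.526) ≈ 0.6894
SEM = 14.3000 × √(1 − 0.6894) = 14.3000 × √0.3106 ≈ 14.3000 × 0.5573 ≈ 7.9698
2.576 × SEM ≈ 20.5302
CI = 102 ± 20.5302 → [81.4698, 122.5302]

[81.47, 122.53]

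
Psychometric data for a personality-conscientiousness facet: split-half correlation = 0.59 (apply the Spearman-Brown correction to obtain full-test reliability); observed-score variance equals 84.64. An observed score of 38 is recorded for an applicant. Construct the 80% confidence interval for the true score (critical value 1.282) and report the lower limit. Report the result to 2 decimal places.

SD = √84.64 ≈ 9.20000
Full-length reliability (Spearman-Brown) = 2(0.59)/(1+0.59) ≈ 0.74214
SEM = 9.20000*√(1 − 0.74214) ≈ 4.67177
Half-width = 1.282*4.67177 ≈ 5.98921
Lower limit = 38 − 5.98921 ≈ 32.01079

32.01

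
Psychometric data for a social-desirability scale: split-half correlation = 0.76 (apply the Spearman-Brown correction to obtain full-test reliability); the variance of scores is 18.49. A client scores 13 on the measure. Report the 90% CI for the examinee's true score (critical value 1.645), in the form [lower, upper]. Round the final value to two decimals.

[10.39, 15.61]

σ = 18.49^(1/2) = 4.300
Full-length reliability (Spearman-Brown) = 2(0.76)/(1+0.76) ≈ 0.864
SEM = 4.300*√(1 − 0.864) ≈ 1.588
Half-width = 1.645*1.588 ≈ 2.612
Interval: (10.388, 15.612)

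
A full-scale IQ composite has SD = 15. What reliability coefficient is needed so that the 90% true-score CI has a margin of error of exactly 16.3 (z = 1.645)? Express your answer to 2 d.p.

0.56

Required SEM = 16.3 / 1.645 ≈ 9.9088
r = 1 − (SEM / SD)² = 1 − (9.9088 / 15)² ≈ 1 − 0.4364 ≈ 0.5636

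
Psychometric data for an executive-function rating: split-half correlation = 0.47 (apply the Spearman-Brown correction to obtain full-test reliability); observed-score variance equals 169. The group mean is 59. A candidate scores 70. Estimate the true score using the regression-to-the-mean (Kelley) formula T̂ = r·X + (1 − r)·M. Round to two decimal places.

Spearman-Brown: r = 2(0.47) / (1 + 0.47) = 0.940 / 1.470 ≈ 0.639
Estimated true score = 0.639·70 + (1 − 0.639)·59 ≈ 66.034

66.03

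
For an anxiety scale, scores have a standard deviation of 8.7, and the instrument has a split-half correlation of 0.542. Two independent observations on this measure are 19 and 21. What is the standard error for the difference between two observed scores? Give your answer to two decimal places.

6.71

Spearman-Brown: r = 2(0.542) / (1 + 0.542) = 1.084 / 1.542 ≈ 0.703
SEM = 8.700 × √(1 − 0.703) = 8.700 × √0.297 ≈ 8.700 × 0.545 ≈ 4.741
SE_diff = SEM × √2 ≈ 4.741 × 1.414 ≈ 6.705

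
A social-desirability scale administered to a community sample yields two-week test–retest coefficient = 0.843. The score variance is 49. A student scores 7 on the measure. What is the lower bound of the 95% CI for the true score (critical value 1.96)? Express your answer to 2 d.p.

SD = √49 = 7.00000
SEM = 7.00000 · √(1 − 0.84300) = 7.00000 · √0.15700 ≃ 7.00000 · 0.39623 ≃ 2.77363
Half-width = 1.96·2.77363 ≃ 5.43631
Lower limit = 7 − 5.43631 ≃ 1.56369

1.56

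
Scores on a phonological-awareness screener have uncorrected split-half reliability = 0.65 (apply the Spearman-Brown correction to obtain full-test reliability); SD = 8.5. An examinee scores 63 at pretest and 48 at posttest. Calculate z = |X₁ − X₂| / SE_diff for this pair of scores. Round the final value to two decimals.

Full-length reliability (Spearman-Brown) = 2(0.65)/(1+0.65) ≈ 0.7879
SEM = 8.5000 * √(1 − 0.7879) = 8.5000 * √0.2121 ≈ 8.5000 * 0.4606 ≈ 3.9148
SE_diff = √2 * SEM ≈ 5.5364
z = 15 / 5.5364 ≈ 2.7094

2.71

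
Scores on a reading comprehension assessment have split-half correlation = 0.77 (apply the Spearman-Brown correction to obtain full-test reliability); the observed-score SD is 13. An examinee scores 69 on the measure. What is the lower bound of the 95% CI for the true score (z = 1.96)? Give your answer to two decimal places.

Spearman-Brown: r = 2(0.77) / (1 + 0.77) = 1.540 / 1.770 ≈ 0.870
The standard error of measurement is 13.000·√(1 − 0.870) ≈ 13.000·0.360 ≈ 4.686.
Margin = 1.96 · 4.686 ≈ 9.185
Lower limit = 69 − 9.185 ≈ 59.815

59.82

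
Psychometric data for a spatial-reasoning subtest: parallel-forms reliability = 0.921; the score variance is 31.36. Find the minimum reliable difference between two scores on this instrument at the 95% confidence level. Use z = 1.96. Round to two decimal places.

4.36

SD = √31.36 ≈ 5.60000
SEM = 5.60000 × √(1 − 0.92100) = 5.60000 × √0.07900 ≈ 5.60000 × 0.28107 ≈ 1.57399
SE_diff = √2 × SEM ≈ 2.22596
Minimum reliable difference = 1.96 × SE_diff ≈ 1.96 × 2.22596 ≈ 4.36287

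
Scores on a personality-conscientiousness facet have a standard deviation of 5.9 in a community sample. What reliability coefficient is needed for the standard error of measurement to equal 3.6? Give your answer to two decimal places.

Required reliability = 1 − (SEM/SD)² = 1 − 0.3723 ≈ 0.6277

0.63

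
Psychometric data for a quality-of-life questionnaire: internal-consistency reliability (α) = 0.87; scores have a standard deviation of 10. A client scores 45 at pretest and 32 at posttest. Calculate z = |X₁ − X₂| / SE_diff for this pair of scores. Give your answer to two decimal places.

SEM = 10.0000×√(1 − 0.8700) ≈ 3.6056
SE_diff = √2 × SEM ≈ 5.0990
z = 13 / 5.0990 ≈ 2.5495

2.55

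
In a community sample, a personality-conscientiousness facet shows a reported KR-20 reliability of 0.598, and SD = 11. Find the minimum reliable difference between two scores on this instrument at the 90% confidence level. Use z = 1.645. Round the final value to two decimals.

The standard error of measurement is 11.000*√(1 − 0.598) ≃ 11.000*0.634 ≃ 6.974.
SE_diff = SEM * √2 ≃ 6.974 * 1.414 ≃ 9.863
Smallest detectable difference = 1.645*9.863 ≃ 16.225

16.23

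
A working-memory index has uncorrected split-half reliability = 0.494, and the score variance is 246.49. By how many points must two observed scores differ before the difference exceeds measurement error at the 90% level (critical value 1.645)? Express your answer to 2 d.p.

21.26

SD = √246.49 = 15.700
Spearman-Brown: r = 2(0.494) / (1 + 0.494) = 0.988 / 1.494 ≃ 0.661
SEM = 15.700×√(1 − 0.661) ≃ 9.137
SE_diff = √2 × SEM ≃ 12.922
Smallest detectable difference = 1.645×12.922 ≃ 21.256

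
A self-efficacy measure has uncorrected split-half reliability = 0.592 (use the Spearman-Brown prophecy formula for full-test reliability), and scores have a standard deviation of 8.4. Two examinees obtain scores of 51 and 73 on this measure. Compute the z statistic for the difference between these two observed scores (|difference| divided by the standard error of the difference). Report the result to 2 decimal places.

3.66

Spearman-Brown: r = 2(0.592) / (1 + 0.592) = 1.1840 / 1.5920 ≈ 0.7437
The standard error of measurement is 8.4000*√(1 − 0.7437) ≈ 8.4000*0.5062 ≈ 4.2524.
Standard error of the difference = 4.2524·√2 ≈ 6.0139
z = 22 / 6.0139 ≈ 3.6582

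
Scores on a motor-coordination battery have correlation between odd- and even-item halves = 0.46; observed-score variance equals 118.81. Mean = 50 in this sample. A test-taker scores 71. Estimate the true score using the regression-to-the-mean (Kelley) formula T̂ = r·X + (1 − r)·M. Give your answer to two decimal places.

Full-length reliability (Spearman-Brown) = 2(0.46)/(1+0.46) ≈ 0.6301
T̂ = r·X + (1 − r)·M = 0.6301*71 + 0.3699*50 ≈ 44.7397 + 18.4932 ≈ 63.2329

63.23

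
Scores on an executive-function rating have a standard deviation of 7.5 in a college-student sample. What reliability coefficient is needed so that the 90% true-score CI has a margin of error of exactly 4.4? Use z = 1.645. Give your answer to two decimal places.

0.87

SEM needed = half-width / z = 4.4/1.645 ≈ 2.6748
r = 1 − (2.6748/7.5)² ≈ 1 − 0.1272 ≈ 0.8728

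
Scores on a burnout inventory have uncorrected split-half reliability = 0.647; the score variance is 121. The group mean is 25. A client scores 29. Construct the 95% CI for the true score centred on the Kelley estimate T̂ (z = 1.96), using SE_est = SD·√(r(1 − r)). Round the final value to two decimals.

SD = √121 ≈ 11.0000
Full-length reliability (Spearman-Brown) = 2(0.647)/(1+0.647) ≈ 0.7857
Estimated true score = 0.7857*29 + (1 − 0.7857)*25 ≈ 28.1427
SE_est = SD * √(r(1 − r)) = 11.0000 * √0.1684 ≈ 11.0000 * 0.4104 ≈ 4.5139
CI = 28.1427 ± 1.96 * 4.5139 → [19.2954, 36.9900]

[19.30, 36.99]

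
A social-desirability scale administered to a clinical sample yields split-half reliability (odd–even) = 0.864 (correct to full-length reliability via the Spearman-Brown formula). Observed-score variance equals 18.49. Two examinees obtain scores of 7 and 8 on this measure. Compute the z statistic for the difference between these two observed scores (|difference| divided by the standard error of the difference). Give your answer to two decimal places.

σ = 18.49^(1/2) = 4.300
Full-length reliability (Spearman-Brown) = 2(0.864)/(1+0.864) ≈ 0.927
SEM = 4.300*√(1 − 0.927) ≈ 1.161
SE_diff = SEM * √2 ≈ 1.161 * 1.414 ≈ 1.643
z = |7 − 8| / 1.643 = 1 / 1.643 ≈ 0.609

0.61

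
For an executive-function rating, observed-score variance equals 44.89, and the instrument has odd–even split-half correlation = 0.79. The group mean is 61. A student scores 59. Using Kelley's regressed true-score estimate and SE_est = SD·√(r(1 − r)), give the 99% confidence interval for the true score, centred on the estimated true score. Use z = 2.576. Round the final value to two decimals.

[53.68, 64.79]

SD = √44.89 ≈ 6.70000
Full-length reliability (Spearman-Brown) = 2(0.79)/(1+0.79) ≈ 0.88268
T̂ = 0.88268(59) + 0.11732(61) ≈ 59.23464
SE_est = SD · √(r(1 − r)) = 6.70000 · √0.10355 ≈ 6.70000 · 0.32180 ≈ 2.15606
CI = 59.23464 ± 2.576 · 2.15606 → [53.68064, 64.78864]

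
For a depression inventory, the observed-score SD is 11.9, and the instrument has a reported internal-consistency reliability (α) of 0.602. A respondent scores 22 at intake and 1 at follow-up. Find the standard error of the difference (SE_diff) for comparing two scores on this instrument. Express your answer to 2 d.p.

SEM = 11.90000·√(1 − 0.60200) ≈ 7.50738
SE_diff = SEM · √2 ≈ 7.50738 · 1.41421 ≈ 10.61704

10.62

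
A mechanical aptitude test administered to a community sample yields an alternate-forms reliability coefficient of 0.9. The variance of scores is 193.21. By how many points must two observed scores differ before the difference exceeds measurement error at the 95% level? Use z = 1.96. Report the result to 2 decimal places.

12.18

SD = √193.21 = 13.9000
SEM = 13.9000 * √(1 − 0.9000) = 13.9000 * √0.1000 ≈ 13.9000 * 0.3162 ≈ 4.3956
Standard error of the difference = 4.3956·√2 ≈ 6.2163
Minimum reliable difference = 1.96 * SE_diff ≈ 1.96 * 6.2163 ≈ 12.1839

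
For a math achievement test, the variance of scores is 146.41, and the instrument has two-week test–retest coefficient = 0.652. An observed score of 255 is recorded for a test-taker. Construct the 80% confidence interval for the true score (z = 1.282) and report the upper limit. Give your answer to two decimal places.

SD = √146.41 = 12.1000
SEM = 12.1000 × √(1 − 0.6520) = 12.1000 × √0.3480 ≈ 12.1000 × 0.5899 ≈ 7.1380
1.282 × SEM ≈ 9.1509
Upper bound: 255 + 9.1509 = 264.1509

264.15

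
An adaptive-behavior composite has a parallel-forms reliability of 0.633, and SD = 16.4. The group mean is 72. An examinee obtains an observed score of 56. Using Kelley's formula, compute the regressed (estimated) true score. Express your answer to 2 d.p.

Estimated true score = 0.633×56 + (1 − 0.633)×72 ≃ 61.872

61.87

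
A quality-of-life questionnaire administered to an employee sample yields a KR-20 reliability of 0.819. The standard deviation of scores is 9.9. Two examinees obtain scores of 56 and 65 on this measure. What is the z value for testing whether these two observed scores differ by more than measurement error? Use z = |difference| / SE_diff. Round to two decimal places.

1.51

The standard error of measurement is 9.900·√(1 − 0.819) ≈ 9.900·0.425 ≈ 4.212.
Standard error of the difference = 4.212·√2 ≈ 5.956
z = 9 / 5.956 ≈ 1.511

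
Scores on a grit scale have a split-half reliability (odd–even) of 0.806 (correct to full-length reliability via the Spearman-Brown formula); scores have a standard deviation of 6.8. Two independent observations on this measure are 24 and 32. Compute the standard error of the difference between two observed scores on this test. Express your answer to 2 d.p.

Full-length reliability (Spearman-Brown) = 2(0.806)/(1+0.806) ≈ 0.8926
SEM = 6.8000·√(1 − 0.8926) ≈ 2.2287
SE_diff = √2 · SEM ≈ 3.1519

3.15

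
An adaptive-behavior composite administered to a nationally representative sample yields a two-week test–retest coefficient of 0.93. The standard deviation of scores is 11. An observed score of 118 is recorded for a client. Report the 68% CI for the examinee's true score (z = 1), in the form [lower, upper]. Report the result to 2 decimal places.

[115.09, 120.91]

SEM = 11.000 * √(1 − 0.930) = 11.000 * √0.070 ≈ 11.000 * 0.265 ≈ 2.910
1 * SEM ≈ 2.910
CI = 118 ± 2.910 → [115.090, 120.910]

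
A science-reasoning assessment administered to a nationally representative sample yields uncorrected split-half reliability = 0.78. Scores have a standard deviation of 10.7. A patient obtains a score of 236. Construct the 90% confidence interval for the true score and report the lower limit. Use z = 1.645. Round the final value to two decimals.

229.81

r_full = 2·0.78 / (1 + 0.78) ≈ 0.8764
SEM = 10.7000*√(1 − 0.8764) ≈ 3.7617
Half-width = 1.645*3.7617 ≈ 6.1880
Lower bound: 236 − 6.1880 = 229.8120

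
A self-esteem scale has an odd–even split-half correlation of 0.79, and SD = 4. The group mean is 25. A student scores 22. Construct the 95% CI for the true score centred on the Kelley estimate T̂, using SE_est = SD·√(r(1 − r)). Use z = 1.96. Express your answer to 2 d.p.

Full-length reliability (Spearman-Brown) = 2(0.79)/(1+0.79) ≈ 0.8827
T̂ = 0.8827(22) + 0.1173(25) ≈ 22.3520
SE_est = 4.0000×√(0.8827×0.1173) ≈ 1.2872
CI = 22.3520 ± 1.96 × 1.2872 → [19.8290, 24.8749]

[19.83, 24.87]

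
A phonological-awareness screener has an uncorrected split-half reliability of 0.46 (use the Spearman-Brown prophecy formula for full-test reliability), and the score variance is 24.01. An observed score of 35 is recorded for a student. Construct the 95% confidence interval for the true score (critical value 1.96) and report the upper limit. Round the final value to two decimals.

40.84

SD = √24.01 ≃ 4.900
Spearman-Brown: r = 2(0.46) / (1 + 0.46) = 0.920 / 1.460 ≃ 0.630
The standard error of measurement is 4.900·√(1 − 0.630) ≃ 4.900·0.608 ≃ 2.980.
Half-width = 1.96·2.980 ≃ 5.841
Upper bound: 35 + 5.841 = 40.841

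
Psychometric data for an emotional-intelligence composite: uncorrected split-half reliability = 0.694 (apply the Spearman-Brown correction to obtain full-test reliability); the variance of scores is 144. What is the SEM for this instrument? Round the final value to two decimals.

5.10

SD = √144 ≈ 12.00000
r_full = 2·0.694 / (1 + 0.694) ≈ 0.81936
The standard error of measurement is 12.00000·√(1 − 0.81936) ≈ 12.00000·0.42501 ≈ 5.10018.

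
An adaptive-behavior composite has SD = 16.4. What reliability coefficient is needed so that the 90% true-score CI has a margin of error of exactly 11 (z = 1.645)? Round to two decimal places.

0.83

Required SEM = 11 / 1.645 ≈ 6.68693
r = 1 − (6.68693/16.4)² ≈ 1 − 0.16625 ≈ 0.83375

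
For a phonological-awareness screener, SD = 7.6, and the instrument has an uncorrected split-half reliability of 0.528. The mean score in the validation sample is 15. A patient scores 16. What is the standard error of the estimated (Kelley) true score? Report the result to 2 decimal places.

Full-length reliability (Spearman-Brown) = 2(0.528)/(1+0.528) ≈ 0.691
SE_est = 7.600*√(0.691*0.309) ≈ 3.512

3.51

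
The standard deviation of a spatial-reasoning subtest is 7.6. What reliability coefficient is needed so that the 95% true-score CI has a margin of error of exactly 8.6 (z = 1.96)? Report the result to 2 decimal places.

Required SEM = 8.6 / 1.96 ≈ 4.3878
r = 1 − (4.3878/7.6)² ≈ 1 − 0.3333 ≈ 0.6667

0.67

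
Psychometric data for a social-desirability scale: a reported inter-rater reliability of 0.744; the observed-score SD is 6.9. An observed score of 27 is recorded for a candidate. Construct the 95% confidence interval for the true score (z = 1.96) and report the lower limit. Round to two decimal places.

The standard error of measurement is 6.900·√(1 − 0.744) ≈ 6.900·0.506 ≈ 3.491.
Margin = 1.96 · 3.491 ≈ 6.843
Lower bound: 27 − 6.843 = 20.157

20.16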